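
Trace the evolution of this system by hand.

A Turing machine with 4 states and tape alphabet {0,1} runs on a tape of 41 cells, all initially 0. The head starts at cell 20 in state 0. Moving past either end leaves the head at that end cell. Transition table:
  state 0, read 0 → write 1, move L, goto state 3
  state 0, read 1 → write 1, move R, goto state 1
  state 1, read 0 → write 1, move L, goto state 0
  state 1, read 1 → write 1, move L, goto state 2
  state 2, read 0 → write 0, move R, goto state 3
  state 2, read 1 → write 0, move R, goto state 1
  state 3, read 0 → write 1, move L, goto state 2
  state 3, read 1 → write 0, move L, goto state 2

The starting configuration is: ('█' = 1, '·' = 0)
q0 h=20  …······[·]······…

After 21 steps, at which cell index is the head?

gen 0: q0 h=20  …······[·]······…
gen 1: q3 h=19  …······[·]█·····…
gen 2: q2 h=18  …······[·]██····…
gen 3: q3 h=19  …······[█]█·····…
gen 4: q2 h=18  …······[·]·█····…
gen 5: q3 h=19  …······[·]█·····…
gen 6: q2 h=18  …······[·]██····…
gen 7: q3 h=19  …······[█]█·····…
gen 8: q2 h=18  …······[·]·█····…
gen 9: q3 h=19  …······[·]█·····…
gen 10: q2 h=18  …······[·]██····…
gen 11: q3 h=19  …······[█]█·····…
gen 12: q2 h=18  …······[·]·█····…
gen 13: q3 h=19  …······[·]█·····…
gen 14: q2 h=18  …······[·]██····…
gen 15: q3 h=19  …······[█]█·····…
gen 16: q2 h=18  …······[·]·█····…
gen 17: q3 h=19  …······[·]█·····…
gen 18: q2 h=18  …······[·]██····…
gen 19: q3 h=19  …······[█]█·····…
gen 20: q2 h=18  …······[·]·█····…
gen 21: q3 h=19  …······[·]█·····…

19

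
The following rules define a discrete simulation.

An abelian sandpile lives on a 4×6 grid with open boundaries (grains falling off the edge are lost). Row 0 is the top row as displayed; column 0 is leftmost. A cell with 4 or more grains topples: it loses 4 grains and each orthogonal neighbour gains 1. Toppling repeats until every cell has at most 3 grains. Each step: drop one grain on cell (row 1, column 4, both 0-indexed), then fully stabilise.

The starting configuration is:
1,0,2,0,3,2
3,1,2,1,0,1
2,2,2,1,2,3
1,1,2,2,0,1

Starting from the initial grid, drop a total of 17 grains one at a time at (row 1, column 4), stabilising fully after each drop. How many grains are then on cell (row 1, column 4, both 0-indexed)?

1

gen 0: 1,0,2,0,3,2
3,1,2,1,0,1
2,2,2,1,2,3
1,1,2,2,0,1
gen 1: 1,0,2,0,3,2
3,1,2,1,1,1
2,2,2,1,2,3
1,1,2,2,0,1
gen 2: 1,0,2,0,3,2
3,1,2,1,2,1
2,2,2,1,2,3
1,1,2,2,0,1
gen 3: 1,0,2,0,3,2
3,1,2,1,3,1
2,2,2,1,2,3
1,1,2,2,0,1
gen 4: 1,0,2,1,0,3
3,1,2,2,1,2
2,2,2,1,3,3
1,1,2,2,0,1
gen 5: 1,0,2,1,0,3
3,1,2,2,2,2
2,2,2,1,3,3
1,1,2,2,0,1
gen 6: 1,0,2,1,0,3
3,1,2,2,3,2
2,2,2,1,3,3
1,1,2,2,0,1
gen 7: 1,0,2,1,2,0
3,1,2,3,2,1
2,2,2,2,1,1
1,1,2,2,1,2
gen 8: 1,0,2,1,2,0
3,1,2,3,3,1
2,2,2,2,1,1
1,1,2,2,1,2
gen 9: 1,0,2,2,3,0
3,1,3,0,1,2
2,2,2,3,2,1
1,1,2,2,1,2
gen 10: 1,0,2,2,3,0
3,1,3,0,2,2
2,2,2,3,2,1
1,1,2,2,1,2
gen 11: 1,0,2,2,3,0
3,1,3,0,3,2
2,2,2,3,2,1
1,1,2,2,1,2
gen 12: 1,0,2,3,0,1
3,1,3,1,1,3
2,2,2,3,3,1
1,1,2,2,1,2
gen 13: 1,0,2,3,0,1
3,1,3,1,2,3
2,2,2,3,3,1
1,1,2,2,1,2
gen 14: 1,0,2,3,0,1
3,1,3,1,3,3
2,2,2,3,3,1
1,1,2,2,1,2
gen 15: 1,0,2,3,1,2
3,1,3,3,2,0
2,2,3,0,1,3
1,1,2,3,2,2
gen 16: 1,0,2,3,1,2
3,1,3,3,3,0
2,2,3,0,1,3
1,1,2,3,2,2
gen 17: 1,1,0,1,3,2
3,2,2,2,1,1
2,3,0,2,2,3
1,1,3,3,2,2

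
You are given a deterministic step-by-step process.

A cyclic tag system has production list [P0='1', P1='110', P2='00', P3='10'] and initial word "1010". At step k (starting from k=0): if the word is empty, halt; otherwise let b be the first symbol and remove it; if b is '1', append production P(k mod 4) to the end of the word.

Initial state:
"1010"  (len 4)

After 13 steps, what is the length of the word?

k=0  "1010"  (len 4)
k=1  "0101"  (len 4)
k=2  "101"  (len 3)
k=3  "0100"  (len 4)
k=4  "100"  (len 3)
k=5  "001"  (len 3)
k=6  "01"  (len 2)
k=7  "1"  (len 1)
k=8  "10"  (len 2)
k=9  "01"  (len 2)
k=10  "1"  (len 1)
k=11  "00"  (len 2)
k=12  "0"  (len 1)
k=13  (halted — word empty)

0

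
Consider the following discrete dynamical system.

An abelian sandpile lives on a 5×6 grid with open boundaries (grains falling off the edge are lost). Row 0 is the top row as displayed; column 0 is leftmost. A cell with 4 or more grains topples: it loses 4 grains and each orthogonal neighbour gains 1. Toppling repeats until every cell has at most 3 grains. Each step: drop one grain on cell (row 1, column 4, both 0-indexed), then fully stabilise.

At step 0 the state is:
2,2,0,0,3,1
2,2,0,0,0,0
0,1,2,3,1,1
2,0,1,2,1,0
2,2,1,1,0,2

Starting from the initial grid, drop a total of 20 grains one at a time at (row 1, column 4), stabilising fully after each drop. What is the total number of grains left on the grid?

47

gen 0: 2,2,0,0,3,1
2,2,0,0,0,0
0,1,2,3,1,1
2,0,1,2,1,0
2,2,1,1,0,2
gen 1: 2,2,0,0,3,1
2,2,0,0,1,0
0,1,2,3,1,1
2,0,1,2,1,0
2,2,1,1,0,2
gen 2: 2,2,0,0,3,1
2,2,0,0,2,0
0,1,2,3,1,1
2,0,1,2,1,0
2,2,1,1,0,2
gen 3: 2,2,0,0,3,1
2,2,0,0,3,0
0,1,2,3,1,1
2,0,1,2,1,0
2,2,1,1,0,2
gen 4: 2,2,0,1,0,2
2,2,0,1,1,1
0,1,2,3,2,1
2,0,1,2,1,0
2,2,1,1,0,2
gen 5: 2,2,0,1,0,2
2,2,0,1,2,1
0,1,2,3,2,1
2,0,1,2,1,0
2,2,1,1,0,2
gen 6: 2,2,0,1,0,2
2,2,0,1,3,1
0,1,2,3,2,1
2,0,1,2,1,0
2,2,1,1,0,2
gen 7: 2,2,0,1,1,2
2,2,0,2,0,2
0,1,2,3,3,1
2,0,1,2,1,0
2,2,1,1,0,2
gen 8: 2,2,0,1,1,2
2,2,0,2,1,2
0,1,2,3,3,1
2,0,1,2,1,0
2,2,1,1,0,2
gen 9: 2,2,0,1,1,2
2,2,0,2,2,2
0,1,2,3,3,1
2,0,1,2,1,0
2,2,1,1,0,2
gen 10: 2,2,0,1,1,2
2,2,0,2,3,2
0,1,2,3,3,1
2,0,1,2,1,0
2,2,1,1,0,2
gen 11: 2,2,0,2,2,2
2,2,1,0,2,3
0,1,3,1,1,2
2,0,1,3,2,0
2,2,1,1,0,2
gen 12: 2,2,0,2,2,2
2,2,1,0,3,3
0,1,3,1,1,2
2,0,1,3,2,0
2,2,1,1,0,2
gen 13: 2,2,0,2,3,3
2,2,1,1,1,0
0,1,3,1,2,3
2,0,1,3,2,0
2,2,1,1,0,2
gen 14: 2,2,0,2,3,3
2,2,1,1,2,0
0,1,3,1,2,3
2,0,1,3,2,0
2,2,1,1,0,2
gen 15: 2,2,0,2,3,3
2,2,1,1,3,0
0,1,3,1,2,3
2,0,1,3,2,0
2,2,1,1,0,2
gen 16: 2,2,0,3,1,0
2,2,1,2,1,2
0,1,3,1,3,3
2,0,1,3,2,0
2,2,1,1,0,2
gen 17: 2,2,0,3,1,0
2,2,1,2,2,2
0,1,3,1,3,3
2,0,1,3,2,0
2,2,1,1,0,2
gen 18: 2,2,0,3,1,0
2,2,1,2,3,2
0,1,3,1,3,3
2,0,1,3,2,0
2,2,1,1,0,2
gen 19: 2,2,0,3,2,1
2,2,1,3,2,0
0,1,3,2,1,1
2,0,1,3,3,1
2,2,1,1,0,2
gen 20: 2,2,0,3,2,1
2,2,1,3,3,0
0,1,3,2,1,1
2,0,1,3,3,1
2,2,1,1,0,2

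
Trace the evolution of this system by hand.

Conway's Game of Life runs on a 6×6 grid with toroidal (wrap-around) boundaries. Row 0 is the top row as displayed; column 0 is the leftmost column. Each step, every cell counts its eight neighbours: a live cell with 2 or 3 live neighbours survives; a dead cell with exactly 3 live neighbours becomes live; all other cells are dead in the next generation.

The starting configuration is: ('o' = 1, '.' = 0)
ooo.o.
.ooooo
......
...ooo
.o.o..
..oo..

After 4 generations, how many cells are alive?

gen 0: ooo.o.
.ooooo
......
...ooo
.o.o..
..oo..
gen 1: o.....
....oo
o.....
..ooo.
......
o...o.
gen 2: o...o.
o....o
......
...o..
....oo
.....o
gen 3: o...o.
o....o
......
....o.
....oo
o.....
gen 4: oo....
o....o
.....o
....oo
....oo
o...o.

11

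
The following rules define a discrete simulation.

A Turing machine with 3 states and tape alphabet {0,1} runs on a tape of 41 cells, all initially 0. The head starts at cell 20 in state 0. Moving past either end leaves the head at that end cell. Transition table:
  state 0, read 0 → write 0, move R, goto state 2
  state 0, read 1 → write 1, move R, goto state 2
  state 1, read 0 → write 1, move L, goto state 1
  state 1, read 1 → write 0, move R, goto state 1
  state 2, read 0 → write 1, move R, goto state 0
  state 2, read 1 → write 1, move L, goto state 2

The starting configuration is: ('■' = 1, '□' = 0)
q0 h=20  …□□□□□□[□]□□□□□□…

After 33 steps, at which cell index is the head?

step 0: q0 h=20  …□□□□□□[□]□□□□□□…
step 1: q2 h=21  …□□□□□□[□]□□□□□□…
step 2: q0 h=22  …□□□□□■[□]□□□□□□…
step 3: q2 h=23  …□□□□■□[□]□□□□□□…
step 4: q0 h=24  …□□□■□■[□]□□□□□□…
step 5: q2 h=25  …□□■□■□[□]□□□□□□…
step 6: q0 h=26  …□■□■□■[□]□□□□□□…
step 7: q2 h=27  …■□■□■□[□]□□□□□□…
step 8: q0 h=28  …□■□■□■[□]□□□□□□…
step 9: q2 h=29  …■□■□■□[□]□□□□□□…
step 10: q0 h=30  …□■□■□■[□]□□□□□□…
step 11: q2 h=31  …■□■□■□[□]□□□□□□…
step 12: q0 h=32  …□■□■□■[□]□□□□□□…
step 13: q2 h=33  …■□■□■□[□]□□□□□□…
step 14: q0 h=34  …□■□■□■[□]□□□□□□|
step 15: q2 h=35  …■□■□■□[□]□□□□□|
step 16: q0 h=36  …□■□■□■[□]□□□□|
step 17: q2 h=37  …■□■□■□[□]□□□|
step 18: q0 h=38  …□■□■□■[□]□□|
step 19: q2 h=39  …■□■□■□[□]□|
step 20: q0 h=40  …□■□■□■[□]|
step 21: q2 h=40  …□■□■□■[□]|
step 22: q0 h=40  …□■□■□■[■]|
step 23: q2 h=40  …□■□■□■[■]|
step 24: q2 h=39  …■□■□■□[■]■|
step 25: q2 h=38  …□■□■□■[□]■■|
step 26: q0 h=39  …■□■□■■[■]■|
step 27: q2 h=40  …□■□■■■[■]|
step 28: q2 h=39  …■□■□■■[■]■|
step 29: q2 h=38  …□■□■□■[■]■■|
step 30: q2 h=37  …■□■□■□[■]■■■|
step 31: q2 h=36  …□■□■□■[□]■■■■|
step 32: q0 h=37  …■□■□■■[■]■■■|
step 33: q2 h=38  …□■□■■■[■]■■|

38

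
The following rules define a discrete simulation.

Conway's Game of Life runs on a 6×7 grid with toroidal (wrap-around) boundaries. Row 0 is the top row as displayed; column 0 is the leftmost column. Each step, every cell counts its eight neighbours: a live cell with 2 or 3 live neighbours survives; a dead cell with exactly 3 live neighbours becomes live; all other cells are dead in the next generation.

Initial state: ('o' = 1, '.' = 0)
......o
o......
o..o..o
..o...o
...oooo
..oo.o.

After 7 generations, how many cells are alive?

2

step 0: ......o
o......
o..o..o
..o...o
...oooo
..oo.o.
step 1: ......o
o......
oo....o
..o....
......o
..oo...
step 2: .......
.o.....
oo....o
.o....o
..oo...
.......
step 3: .......
.o.....
.oo...o
.o....o
..o....
.......
step 4: .......
ooo....
.oo....
.o.....
.......
.......
step 5: .o.....
o.o....
.......
.oo....
.......
.......
step 6: .o.....
.o.....
..o....
.......
.......
.......
step 7: .......
.oo....
.......
.......
.......
.......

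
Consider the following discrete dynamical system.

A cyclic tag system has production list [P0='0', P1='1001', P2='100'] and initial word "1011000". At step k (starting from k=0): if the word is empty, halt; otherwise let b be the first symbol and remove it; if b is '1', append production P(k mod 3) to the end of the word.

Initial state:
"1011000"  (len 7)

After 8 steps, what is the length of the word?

k=0  "1011000"  (len 7)
k=1  "0110000"  (len 7)
k=2  "110000"  (len 6)
k=3  "10000100"  (len 8)
k=4  "00001000"  (len 8)
k=5  "0001000"  (len 7)
k=6  "001000"  (len 6)
k=7  "01000"  (len 5)
k=8  "1000"  (len 4)

4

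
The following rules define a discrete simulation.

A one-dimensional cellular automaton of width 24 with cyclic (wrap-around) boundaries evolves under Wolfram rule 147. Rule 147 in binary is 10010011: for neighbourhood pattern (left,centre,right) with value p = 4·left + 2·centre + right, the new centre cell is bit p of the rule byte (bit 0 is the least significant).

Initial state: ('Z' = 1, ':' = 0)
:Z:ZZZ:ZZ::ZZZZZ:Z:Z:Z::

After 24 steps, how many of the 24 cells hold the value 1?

t=0: :Z:ZZZ:ZZ::ZZZZZ:Z:Z:Z::
t=1: Z:::Z::::ZZ:ZZZ:::::::ZZ
t=2: :ZZZ:ZZZZ::::Z:ZZZZZZZ:Z
t=3: ::Z:::ZZ:ZZZZ:::ZZZZZ:::
t=4: ZZ:ZZZ::::ZZ:ZZZ:ZZZ:ZZZ
t=5: Z:::Z:ZZZZ::::Z:::Z:::ZZ
t=6: :ZZZ:::ZZ:ZZZZ:ZZZ:ZZZ:Z
t=7: ::Z:ZZZ::::ZZ:::Z:::Z:::
t=8: ZZ:::Z:ZZZZ::ZZZ:ZZZ:ZZZ
t=9: Z:ZZZ:::ZZ:ZZ:Z:::Z:::ZZ
t=10: :::Z:ZZZ:::::::ZZZ:ZZZ:Z
t=11: ZZZ:::Z:ZZZZZZZ:Z:::Z:::
t=12: :Z:ZZZ:::ZZZZZ:::ZZZ:ZZZ
t=13: ::::Z:ZZZ:ZZZ:ZZZ:Z:::Z:
t=14: ZZZZ:::Z:::Z:::Z:::ZZZ:Z
t=15: ZZZ:ZZZ:ZZZ:ZZZ:ZZZ:Z:::
t=16: :Z:::Z:::Z:::Z:::Z:::ZZZ
t=17: ::ZZZ:ZZZ:ZZZ:ZZZ:ZZZ:Z:
t=18: ZZ:Z:::Z:::Z:::Z:::Z:::Z
t=19: Z:::ZZZ:ZZZ:ZZZ:ZZZ:ZZZ:
t=20: :ZZZ:Z:::Z:::Z:::Z:::Z::
t=21: Z:Z:::ZZZ:ZZZ:ZZZ:ZZZ:ZZ
t=22: :::ZZZ:Z:::Z:::Z:::Z:::Z
t=23: ZZZ:Z:::ZZZ:ZZZ:ZZZ:ZZZ:
t=24: :Z:::ZZZ:Z:::Z:::Z:::Z::

8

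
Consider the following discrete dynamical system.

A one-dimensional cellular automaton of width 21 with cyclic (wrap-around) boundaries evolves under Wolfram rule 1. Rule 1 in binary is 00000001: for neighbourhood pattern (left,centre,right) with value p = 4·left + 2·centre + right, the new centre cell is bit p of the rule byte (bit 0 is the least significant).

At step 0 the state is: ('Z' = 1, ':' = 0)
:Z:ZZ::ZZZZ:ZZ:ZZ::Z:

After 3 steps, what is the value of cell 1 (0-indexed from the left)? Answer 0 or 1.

0

t=0: :Z:ZZ::ZZZZ:ZZ:ZZ::Z:
t=1: :::::::::::::::::::::
t=2: ZZZZZZZZZZZZZZZZZZZZZ
t=3: :::::::::::::::::::::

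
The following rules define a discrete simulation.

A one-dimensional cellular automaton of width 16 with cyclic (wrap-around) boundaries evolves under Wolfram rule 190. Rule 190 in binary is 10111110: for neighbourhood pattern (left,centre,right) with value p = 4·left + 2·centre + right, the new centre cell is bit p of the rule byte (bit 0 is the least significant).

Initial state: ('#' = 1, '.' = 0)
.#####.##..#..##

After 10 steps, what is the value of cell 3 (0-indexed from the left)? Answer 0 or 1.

t=0: .#####.##..#..##
t=1: #####.##.######.
t=2: ####.##.######.#
t=3: ###.##.######.##
t=4: ##.##.######.###
t=5: #.##.######.####
t=6: .##.######.#####
t=7: ##.######.#####.
t=8: #.######.#####.#
t=9: .######.#####.##
t=10: ######.#####.##.

1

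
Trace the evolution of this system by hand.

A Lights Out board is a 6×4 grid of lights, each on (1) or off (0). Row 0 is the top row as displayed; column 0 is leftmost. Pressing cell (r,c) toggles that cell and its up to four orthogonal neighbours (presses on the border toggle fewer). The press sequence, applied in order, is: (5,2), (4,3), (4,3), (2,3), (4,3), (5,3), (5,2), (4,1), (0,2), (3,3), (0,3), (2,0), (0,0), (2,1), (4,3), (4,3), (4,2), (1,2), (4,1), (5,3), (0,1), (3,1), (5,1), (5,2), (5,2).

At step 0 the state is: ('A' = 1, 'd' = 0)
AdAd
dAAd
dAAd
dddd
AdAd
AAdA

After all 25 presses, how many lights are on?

11

t=0: AdAd
dAAd
dAAd
dddd
AdAd
AAdA
t=1: AdAd
dAAd
dAAd
dddd
Addd
AdAd
t=2: AdAd
dAAd
dAAd
dddA
AdAA
AdAA
t=3: AdAd
dAAd
dAAd
dddd
Addd
AdAd
t=4: AdAd
dAAA
dAdA
dddA
Addd
AdAd
t=5: AdAd
dAAA
dAdA
dddd
AdAA
AdAA
t=6: AdAd
dAAA
dAdA
dddd
AdAd
Addd
t=7: AdAd
dAAA
dAdA
dddd
Addd
AAAA
t=8: AdAd
dAAA
dAdA
dAdd
dAAd
AdAA
t=9: AAdA
dAdA
dAdA
dAdd
dAAd
AdAA
t=10: AAdA
dAdA
dAdd
dAAA
dAAA
AdAA
t=11: AAAd
dAdd
dAdd
dAAA
dAAA
AdAA
t=12: AAAd
AAdd
Addd
AAAA
dAAA
AdAA
t=13: ddAd
dAdd
Addd
AAAA
dAAA
AdAA
t=14: ddAd
dddd
dAAd
AdAA
dAAA
AdAA
t=15: ddAd
dddd
dAAd
AdAd
dAdd
AdAd
t=16: ddAd
dddd
dAAd
AdAA
dAAA
AdAA
t=17: ddAd
dddd
dAAd
AddA
dddd
AddA
t=18: dddd
dAAA
dAdd
AddA
dddd
AddA
t=19: dddd
dAAA
dAdd
AAdA
AAAd
AAdA
t=20: dddd
dAAA
dAdd
AAdA
AAAA
AAAd
t=21: AAAd
ddAA
dAdd
AAdA
AAAA
AAAd
t=22: AAAd
ddAA
dddd
ddAA
AdAA
AAAd
t=23: AAAd
ddAA
dddd
ddAA
AAAA
dddd
t=24: AAAd
ddAA
dddd
ddAA
AAdA
dAAA
t=25: AAAd
ddAA
dddd
ddAA
AAAA
dddd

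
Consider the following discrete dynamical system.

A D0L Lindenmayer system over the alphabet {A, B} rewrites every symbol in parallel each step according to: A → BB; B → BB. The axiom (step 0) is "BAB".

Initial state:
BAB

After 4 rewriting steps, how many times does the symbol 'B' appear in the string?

[0] BAB
[1] BBBBBB
[2] BBBBBBBBBBBB
[3] BBBBBBBBBBBBBBBBBBBBBBBB
[4] BBBBBBBBBBBBBBBBBBBBBBBBBBBBBBBBBBBBBBBBBBBBBBBB

48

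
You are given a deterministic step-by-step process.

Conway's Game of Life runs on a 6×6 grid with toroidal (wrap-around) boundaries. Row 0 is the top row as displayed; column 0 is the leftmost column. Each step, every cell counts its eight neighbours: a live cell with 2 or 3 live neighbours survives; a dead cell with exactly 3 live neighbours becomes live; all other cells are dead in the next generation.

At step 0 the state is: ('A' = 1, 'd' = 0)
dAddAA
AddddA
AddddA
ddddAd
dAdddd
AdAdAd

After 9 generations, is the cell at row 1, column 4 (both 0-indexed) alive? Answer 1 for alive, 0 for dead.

0

t=0: dAddAA
AddddA
AddddA
ddddAd
dAdddd
AdAdAd
t=1: dAdAAd
dAdddd
AdddAd
AddddA
dAdAdA
AdAAAd
t=2: AAddAA
AAAAAA
AAdddd
dAdddd
dAdAdd
Addddd
t=3: dddddd
dddAdd
dddAAd
dAdddd
AAAddd
ddAdAd
t=4: dddAdd
dddAAd
ddAAAd
AAdAdd
AdAAdd
ddAAdd
t=5: dddddd
dddddd
dAdddA
AddddA
AdddAd
dAddAd
t=6: dddddd
dddddd
dddddA
dAddAd
AAddAd
dddddA
t=7: dddddd
dddddd
dddddd
dAddAd
AAddAd
AddddA
t=8: dddddd
dddddd
dddddd
AAdddA
dAddAd
AAdddA
t=9: Addddd
dddddd
Addddd
AAdddA
ddAdAd
AAdddA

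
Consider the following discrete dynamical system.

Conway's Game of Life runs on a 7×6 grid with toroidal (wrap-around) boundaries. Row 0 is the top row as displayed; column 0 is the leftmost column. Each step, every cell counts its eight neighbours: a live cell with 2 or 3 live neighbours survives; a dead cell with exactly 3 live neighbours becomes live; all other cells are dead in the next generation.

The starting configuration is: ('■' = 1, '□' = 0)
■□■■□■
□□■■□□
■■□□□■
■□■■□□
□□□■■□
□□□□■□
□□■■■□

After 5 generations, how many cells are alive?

gen 0: ■□■■□■
□□■■□□
■■□□□■
■□■■□□
□□□■■□
□□□□■□
□□■■■□
gen 1: □□□□□■
□□□■□□
■□□□■■
■□■■□□
□□■□■■
□□■□□■
□■■□□□
gen 2: □□■□□□
■□□□□□
■■■□■■
■□■□□□
■□■□■■
■□■□■■
■■■□□□
gen 3: ■□■□□□
■□■■□□
□□■■□□
□□■□□□
□□■□■□
□□■□■□
■□■□□□
gen 4: ■□■□□■
□□□□□□
□□□□□□
□■■□□□
□■■□□□
□□■□□■
□□■□□■
gen 5: ■■□□□■
□□□□□□
□□□□□□
□■■□□□
■□□■□□
■□■■□□
□□■■■■

14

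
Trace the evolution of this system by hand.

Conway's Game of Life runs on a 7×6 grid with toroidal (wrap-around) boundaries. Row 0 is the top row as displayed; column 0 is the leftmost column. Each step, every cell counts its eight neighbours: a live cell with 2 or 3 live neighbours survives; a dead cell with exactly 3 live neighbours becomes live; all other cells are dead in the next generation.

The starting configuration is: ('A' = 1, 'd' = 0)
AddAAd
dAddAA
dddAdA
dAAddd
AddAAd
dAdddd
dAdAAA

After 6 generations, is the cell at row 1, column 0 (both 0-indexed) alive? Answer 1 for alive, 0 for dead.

0

[0] AddAAd
dAddAA
dddAdA
dAAddd
AddAAd
dAdddd
dAdAAA
[1] dAdddd
ddAddd
dAdAdA
AAAddA
AddAdd
dAdddd
dAdAdA
[2] AAdddd
AAAddd
dddAAA
dddAdA
dddddA
dAddAd
dAdddd
[3] dddddd
ddAAAd
dAdAdA
AddAdA
AddddA
Addddd
dAAddd
[4] dAdddd
ddAAAd
dAdddA
dAAddd
dAddAd
AddddA
dAdddd
[5] dAdAdd
AAAAAd
AAddAd
dAAddd
dAAddA
AAdddA
dAdddd
[6] dddAAd
ddddAd
ddddAd
dddAdA
dddddA
dddddA
dAdddd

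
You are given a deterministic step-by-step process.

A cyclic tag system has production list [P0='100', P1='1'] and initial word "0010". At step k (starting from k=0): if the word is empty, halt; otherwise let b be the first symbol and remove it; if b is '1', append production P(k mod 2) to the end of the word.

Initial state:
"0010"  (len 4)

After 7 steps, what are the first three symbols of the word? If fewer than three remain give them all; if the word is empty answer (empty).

0) "0010"  (len 4)
1) "010"  (len 3)
2) "10"  (len 2)
3) "0100"  (len 4)
4) "100"  (len 3)
5) "00100"  (len 5)
6) "0100"  (len 4)
7) "100"  (len 3)

100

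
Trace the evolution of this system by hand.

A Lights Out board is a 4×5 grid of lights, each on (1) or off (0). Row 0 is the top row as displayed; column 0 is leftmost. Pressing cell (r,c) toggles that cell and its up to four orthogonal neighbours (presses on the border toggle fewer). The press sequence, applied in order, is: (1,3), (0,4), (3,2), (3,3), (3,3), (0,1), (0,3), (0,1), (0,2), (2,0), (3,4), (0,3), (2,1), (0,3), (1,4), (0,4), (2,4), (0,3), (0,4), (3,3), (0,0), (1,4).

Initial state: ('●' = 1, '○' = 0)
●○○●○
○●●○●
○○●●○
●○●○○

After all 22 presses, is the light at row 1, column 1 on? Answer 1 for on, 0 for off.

0) ●○○●○
○●●○●
○○●●○
●○●○○
1) ●○○○○
○●○●○
○○●○○
●○●○○
2) ●○○●●
○●○●●
○○●○○
●○●○○
3) ●○○●●
○●○●●
○○○○○
●●○●○
4) ●○○●●
○●○●●
○○○●○
●●●○●
5) ●○○●●
○●○●●
○○○○○
●●○●○
6) ○●●●●
○○○●●
○○○○○
●●○●○
7) ○●○○○
○○○○●
○○○○○
●●○●○
8) ●○●○○
○●○○●
○○○○○
●●○●○
9) ●●○●○
○●●○●
○○○○○
●●○●○
10) ●●○●○
●●●○●
●●○○○
○●○●○
11) ●●○●○
●●●○●
●●○○●
○●○○●
12) ●●●○●
●●●●●
●●○○●
○●○○●
13) ●●●○●
●○●●●
○○●○●
○○○○●
14) ●●○●○
●○●○●
○○●○●
○○○○●
15) ●●○●●
●○●●○
○○●○○
○○○○●
16) ●●○○○
●○●●●
○○●○○
○○○○●
17) ●●○○○
●○●●○
○○●●●
○○○○○
18) ●●●●●
●○●○○
○○●●●
○○○○○
19) ●●●○○
●○●○●
○○●●●
○○○○○
20) ●●●○○
●○●○●
○○●○●
○○●●●
21) ○○●○○
○○●○●
○○●○●
○○●●●
22) ○○●○●
○○●●○
○○●○○
○○●●●

0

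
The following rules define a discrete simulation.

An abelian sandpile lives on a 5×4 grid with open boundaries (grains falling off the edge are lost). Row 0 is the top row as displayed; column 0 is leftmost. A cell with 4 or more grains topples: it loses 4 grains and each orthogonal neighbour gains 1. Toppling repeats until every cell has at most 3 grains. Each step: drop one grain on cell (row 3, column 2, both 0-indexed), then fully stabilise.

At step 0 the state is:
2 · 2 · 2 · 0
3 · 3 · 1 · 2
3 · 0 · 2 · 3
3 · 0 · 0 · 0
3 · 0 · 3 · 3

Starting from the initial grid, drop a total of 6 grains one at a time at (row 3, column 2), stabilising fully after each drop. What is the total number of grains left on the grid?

38

[0] 2 · 2 · 2 · 0
3 · 3 · 1 · 2
3 · 0 · 2 · 3
3 · 0 · 0 · 0
3 · 0 · 3 · 3
[1] 2 · 2 · 2 · 0
3 · 3 · 1 · 2
3 · 0 · 2 · 3
3 · 0 · 1 · 0
3 · 0 · 3 · 3
[2] 2 · 2 · 2 · 0
3 · 3 · 1 · 2
3 · 0 · 2 · 3
3 · 0 · 2 · 0
3 · 0 · 3 · 3
[3] 2 · 2 · 2 · 0
3 · 3 · 1 · 2
3 · 0 · 2 · 3
3 · 0 · 3 · 0
3 · 0 · 3 · 3
[4] 2 · 2 · 2 · 0
3 · 3 · 1 · 2
3 · 0 · 3 · 3
3 · 1 · 1 · 2
3 · 1 · 1 · 0
[5] 2 · 2 · 2 · 0
3 · 3 · 1 · 2
3 · 0 · 3 · 3
3 · 1 · 2 · 2
3 · 1 · 1 · 0
[6] 2 · 2 · 2 · 0
3 · 3 · 1 · 2
3 · 0 · 3 · 3
3 · 1 · 3 · 2
3 · 1 · 1 · 0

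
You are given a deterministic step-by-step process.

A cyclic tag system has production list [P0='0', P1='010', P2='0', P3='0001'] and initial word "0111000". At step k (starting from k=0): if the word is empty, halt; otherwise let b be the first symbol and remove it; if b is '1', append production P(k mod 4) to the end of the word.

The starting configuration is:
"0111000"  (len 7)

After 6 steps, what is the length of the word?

[0] "0111000"  (len 7)
[1] "111000"  (len 6)
[2] "11000010"  (len 8)
[3] "10000100"  (len 8)
[4] "00001000001"  (len 11)
[5] "0001000001"  (len 10)
[6] "001000001"  (len 9)

9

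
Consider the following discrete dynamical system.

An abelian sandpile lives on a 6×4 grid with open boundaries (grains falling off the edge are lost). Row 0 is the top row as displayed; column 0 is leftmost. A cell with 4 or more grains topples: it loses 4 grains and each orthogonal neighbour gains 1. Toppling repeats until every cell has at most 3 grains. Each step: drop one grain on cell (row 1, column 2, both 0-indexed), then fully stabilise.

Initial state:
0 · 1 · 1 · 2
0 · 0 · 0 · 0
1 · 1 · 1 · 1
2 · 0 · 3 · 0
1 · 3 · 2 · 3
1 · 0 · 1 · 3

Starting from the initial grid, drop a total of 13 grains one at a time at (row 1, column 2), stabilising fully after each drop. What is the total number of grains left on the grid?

39

step 0: 0 · 1 · 1 · 2
0 · 0 · 0 · 0
1 · 1 · 1 · 1
2 · 0 · 3 · 0
1 · 3 · 2 · 3
1 · 0 · 1 · 3
step 1: 0 · 1 · 1 · 2
0 · 0 · 1 · 0
1 · 1 · 1 · 1
2 · 0 · 3 · 0
1 · 3 · 2 · 3
1 · 0 · 1 · 3
step 2: 0 · 1 · 1 · 2
0 · 0 · 2 · 0
1 · 1 · 1 · 1
2 · 0 · 3 · 0
1 · 3 · 2 · 3
1 · 0 · 1 · 3
step 3: 0 · 1 · 1 · 2
0 · 0 · 3 · 0
1 · 1 · 1 · 1
2 · 0 · 3 · 0
1 · 3 · 2 · 3
1 · 0 · 1 · 3
step 4: 0 · 1 · 2 · 2
0 · 1 · 0 · 1
1 · 1 · 2 · 1
2 · 0 · 3 · 0
1 · 3 · 2 · 3
1 · 0 · 1 · 3
step 5: 0 · 1 · 2 · 2
0 · 1 · 1 · 1
1 · 1 · 2 · 1
2 · 0 · 3 · 0
1 · 3 · 2 · 3
1 · 0 · 1 · 3
step 6: 0 · 1 · 2 · 2
0 · 1 · 2 · 1
1 · 1 · 2 · 1
2 · 0 · 3 · 0
1 · 3 · 2 · 3
1 · 0 · 1 · 3
step 7: 0 · 1 · 2 · 2
0 · 1 · 3 · 1
1 · 1 · 2 · 1
2 · 0 · 3 · 0
1 · 3 · 2 · 3
1 · 0 · 1 · 3
step 8: 0 · 1 · 3 · 2
0 · 2 · 0 · 2
1 · 1 · 3 · 1
2 · 0 · 3 · 0
1 · 3 · 2 · 3
1 · 0 · 1 · 3
step 9: 0 · 1 · 3 · 2
0 · 2 · 1 · 2
1 · 1 · 3 · 1
2 · 0 · 3 · 0
1 · 3 · 2 · 3
1 · 0 · 1 · 3
step 10: 0 · 1 · 3 · 2
0 · 2 · 2 · 2
1 · 1 · 3 · 1
2 · 0 · 3 · 0
1 · 3 · 2 · 3
1 · 0 · 1 · 3
step 11: 0 · 1 · 3 · 2
0 · 2 · 3 · 2
1 · 1 · 3 · 1
2 · 0 · 3 · 0
1 · 3 · 2 · 3
1 · 0 · 1 · 3
step 12: 0 · 2 · 0 · 3
0 · 3 · 2 · 3
1 · 2 · 1 · 2
2 · 1 · 0 · 1
1 · 3 · 3 · 3
1 · 0 · 1 · 3
step 13: 0 · 2 · 0 · 3
0 · 3 · 3 · 3
1 · 2 · 1 · 2
2 · 1 · 0 · 1
1 · 3 · 3 · 3
1 · 0 · 1 · 3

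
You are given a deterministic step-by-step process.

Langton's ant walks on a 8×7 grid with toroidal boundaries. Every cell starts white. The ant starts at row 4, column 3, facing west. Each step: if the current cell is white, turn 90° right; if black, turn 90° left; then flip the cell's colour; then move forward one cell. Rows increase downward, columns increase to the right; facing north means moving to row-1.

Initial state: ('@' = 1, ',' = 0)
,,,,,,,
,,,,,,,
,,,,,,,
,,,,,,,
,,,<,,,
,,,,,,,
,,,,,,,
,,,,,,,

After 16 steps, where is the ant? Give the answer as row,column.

0) ,,,,,,,
,,,,,,,
,,,,,,,
,,,,,,,
,,,<,,,
,,,,,,,
,,,,,,,
,,,,,,,
1) ,,,,,,,
,,,,,,,
,,,,,,,
,,,^,,,
,,,@,,,
,,,,,,,
,,,,,,,
,,,,,,,
2) ,,,,,,,
,,,,,,,
,,,,,,,
,,,@>,,
,,,@,,,
,,,,,,,
,,,,,,,
,,,,,,,
3) ,,,,,,,
,,,,,,,
,,,,,,,
,,,@@,,
,,,@v,,
,,,,,,,
,,,,,,,
,,,,,,,
4) ,,,,,,,
,,,,,,,
,,,,,,,
,,,@@,,
,,,<@,,
,,,,,,,
,,,,,,,
,,,,,,,
5) ,,,,,,,
,,,,,,,
,,,,,,,
,,,@@,,
,,,,@,,
,,,v,,,
,,,,,,,
,,,,,,,
6) ,,,,,,,
,,,,,,,
,,,,,,,
,,,@@,,
,,,,@,,
,,<@,,,
,,,,,,,
,,,,,,,
7) ,,,,,,,
,,,,,,,
,,,,,,,
,,,@@,,
,,^,@,,
,,@@,,,
,,,,,,,
,,,,,,,
8) ,,,,,,,
,,,,,,,
,,,,,,,
,,,@@,,
,,@>@,,
,,@@,,,
,,,,,,,
,,,,,,,
9) ,,,,,,,
,,,,,,,
,,,,,,,
,,,@@,,
,,@@@,,
,,@v,,,
,,,,,,,
,,,,,,,
10) ,,,,,,,
,,,,,,,
,,,,,,,
,,,@@,,
,,@@@,,
,,@,>,,
,,,,,,,
,,,,,,,
11) ,,,,,,,
,,,,,,,
,,,,,,,
,,,@@,,
,,@@@,,
,,@,@,,
,,,,v,,
,,,,,,,
12) ,,,,,,,
,,,,,,,
,,,,,,,
,,,@@,,
,,@@@,,
,,@,@,,
,,,<@,,
,,,,,,,
13) ,,,,,,,
,,,,,,,
,,,,,,,
,,,@@,,
,,@@@,,
,,@^@,,
,,,@@,,
,,,,,,,
14) ,,,,,,,
,,,,,,,
,,,,,,,
,,,@@,,
,,@@@,,
,,@@>,,
,,,@@,,
,,,,,,,
15) ,,,,,,,
,,,,,,,
,,,,,,,
,,,@@,,
,,@@^,,
,,@@,,,
,,,@@,,
,,,,,,,
16) ,,,,,,,
,,,,,,,
,,,,,,,
,,,@@,,
,,@<,,,
,,@@,,,
,,,@@,,
,,,,,,,

4,3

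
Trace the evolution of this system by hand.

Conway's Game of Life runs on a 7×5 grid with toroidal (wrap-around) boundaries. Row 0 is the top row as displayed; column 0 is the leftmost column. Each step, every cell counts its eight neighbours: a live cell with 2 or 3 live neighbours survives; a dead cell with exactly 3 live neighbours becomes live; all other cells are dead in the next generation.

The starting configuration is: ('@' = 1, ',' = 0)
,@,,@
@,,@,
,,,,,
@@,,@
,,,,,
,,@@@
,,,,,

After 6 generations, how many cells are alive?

2

gen 0: ,@,,@
@,,@,
,,,,,
@@,,@
,,,,,
,,@@@
,,,,,
gen 1: @,,,@
@,,,@
,@,,,
@,,,,
,@@,,
,,,@,
@,@,@
gen 2: ,,,,,
,@,,@
,@,,@
@,@,,
,@@,,
@,,@@
@@,,,
gen 3: ,@,,,
,,,,,
,@@@@
@,@@,
,,@,,
,,,@@
@@,,,
gen 4: @@,,,
@@,@,
@@,,@
@,,,,
,@@,,
@@@@@
@@@,@
gen 5: ,,,@,
,,,,,
,,@,,
,,@,@
,,,,,
,,,,,
,,,,,
gen 6: ,,,,,
,,,,,
,,,@,
,,,@,
,,,,,
,,,,,
,,,,,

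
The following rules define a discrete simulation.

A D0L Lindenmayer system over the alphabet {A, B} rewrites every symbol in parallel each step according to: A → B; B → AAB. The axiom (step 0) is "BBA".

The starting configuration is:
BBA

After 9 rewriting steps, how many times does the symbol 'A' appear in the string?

gen 0: BBA
gen 1: AABAABB
gen 2: BBAABBBAABAAB
gen 3: AABAABBBAABAABAABBBAABBBAAB
gen 4: BBAABBBAABAABAABBBAABBBAABBBAABAABAABBBAABAABAABBBAAB
gen 5: AABAABBBAABAABAABBBAABBBAABBBAABAABAABBBAABAABAABBBAABAABAABBBAABBBAABBBAABAABAABBBAABBBAABBBAABAABAABBBAAB
gen 6: BBAABBBAABAABAABBBAABBBAABBBAABAABAABBBAABAABAABBBAABAABAA…BAABAABAABBBAABAABAABBBAABAABAABBBAABBBAABBBAABAABAABBBAAB  (len 213)
gen 7: AABAABBBAABAABAABBBAABBBAABBBAABAABAABBBAABAABAABBBAABAABA…BAABAABAABBBAABAABAABBBAABAABAABBBAABBBAABBBAABAABAABBBAAB  (len 427)
gen 8: BBAABBBAABAABAABBBAABBBAABBBAABAABAABBBAABAABAABBBAABAABAA…BAABAABAABBBAABAABAABBBAABAABAABBBAABBBAABBBAABAABAABBBAAB  (len 853)
gen 9: AABAABBBAABAABAABBBAABBBAABBBAABAABAABBBAABAABAABBBAABAABA…BAABAABAABBBAABAABAABBBAABAABAABBBAABBBAABBBAABAABAABBBAAB  (len 1707)

854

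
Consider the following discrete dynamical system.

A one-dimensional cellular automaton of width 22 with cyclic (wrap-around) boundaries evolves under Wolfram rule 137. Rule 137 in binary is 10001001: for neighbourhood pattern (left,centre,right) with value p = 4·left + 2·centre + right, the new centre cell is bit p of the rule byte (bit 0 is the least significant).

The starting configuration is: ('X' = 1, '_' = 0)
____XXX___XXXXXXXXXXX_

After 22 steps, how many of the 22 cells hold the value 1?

11

k=0  ____XXX___XXXXXXXXXXX_
k=1  XXX_XX__X_XXXXXXXXXX__
k=2  XX__X_____XXXXXXXXX___
k=3  X_____XXX_XXXXXXXX__X_
k=4  __XXX_XX__XXXXXXX_____
k=5  X_XX__X___XXXXXX__XXXX
k=6  __X_____X_XXXXX___XXXX
k=7  ____XXX___XXXX__X_XXX_
k=8  XXX_XX__X_XXX_____XX__
k=9  XX__X_____XX__XXX_X___
k=10  X_____XXX_X___XX____X_
k=11  __XXX_XX____X_X__XX___
k=12  X_XX__X__XX______X__XX
k=13  __X______X__XXXX____XX
k=14  ____XXXX____XXX__XX_X_
k=15  XXX_XXX__XX_XX___X____
k=16  XX__XX___X__X__X___XX_
k=17  X___X__X_________X_X__
k=18  __X______XXXXXXX______
k=19  X___XXXX_XXXXXX__XXXXX
k=20  __X_XXX__XXXXX___XXXXX
k=21  ____XX___XXXX__X_XXXX_
k=22  XXX_X__X_XXX_____XXX__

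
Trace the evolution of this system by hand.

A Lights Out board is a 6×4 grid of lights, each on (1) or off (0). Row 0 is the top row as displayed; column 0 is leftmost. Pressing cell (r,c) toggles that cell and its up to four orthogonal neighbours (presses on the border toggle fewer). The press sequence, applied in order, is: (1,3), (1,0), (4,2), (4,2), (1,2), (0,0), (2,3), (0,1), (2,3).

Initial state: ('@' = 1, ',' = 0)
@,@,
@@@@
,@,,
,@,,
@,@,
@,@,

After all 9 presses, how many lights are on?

14

k=0  @,@,
@@@@
,@,,
,@,,
@,@,
@,@,
k=1  @,@@
@@,,
,@,@
,@,,
@,@,
@,@,
k=2  ,,@@
,,,,
@@,@
,@,,
@,@,
@,@,
k=3  ,,@@
,,,,
@@,@
,@@,
@@,@
@,,,
k=4  ,,@@
,,,,
@@,@
,@,,
@,@,
@,@,
k=5  ,,,@
,@@@
@@@@
,@,,
@,@,
@,@,
k=6  @@,@
@@@@
@@@@
,@,,
@,@,
@,@,
k=7  @@,@
@@@,
@@,,
,@,@
@,@,
@,@,
k=8  ,,@@
@,@,
@@,,
,@,@
@,@,
@,@,
k=9  ,,@@
@,@@
@@@@
,@,,
@,@,
@,@,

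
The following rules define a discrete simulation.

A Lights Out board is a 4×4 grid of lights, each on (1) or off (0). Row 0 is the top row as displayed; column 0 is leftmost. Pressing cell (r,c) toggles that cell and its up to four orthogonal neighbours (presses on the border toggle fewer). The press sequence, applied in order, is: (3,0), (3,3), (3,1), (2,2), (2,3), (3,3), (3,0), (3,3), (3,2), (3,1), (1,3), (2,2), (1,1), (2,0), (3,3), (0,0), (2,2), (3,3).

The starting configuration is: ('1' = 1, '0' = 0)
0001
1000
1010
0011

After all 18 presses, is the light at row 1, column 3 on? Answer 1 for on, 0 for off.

0

t=0: 0001
1000
1010
0011
t=1: 0001
1000
0010
1111
t=2: 0001
1000
0011
1100
t=3: 0001
1000
0111
0010
t=4: 0001
1010
0000
0000
t=5: 0001
1011
0011
0001
t=6: 0001
1011
0010
0010
t=7: 0001
1011
1010
1110
t=8: 0001
1011
1011
1101
t=9: 0001
1011
1001
1010
t=10: 0001
1011
1101
0100
t=11: 0000
1000
1100
0100
t=12: 0000
1010
1011
0110
t=13: 0100
0100
1111
0110
t=14: 0100
1100
0011
1110
t=15: 0100
1100
0010
1101
t=16: 1000
0100
0010
1101
t=17: 1000
0110
0101
1111
t=18: 1000
0110
0100
1100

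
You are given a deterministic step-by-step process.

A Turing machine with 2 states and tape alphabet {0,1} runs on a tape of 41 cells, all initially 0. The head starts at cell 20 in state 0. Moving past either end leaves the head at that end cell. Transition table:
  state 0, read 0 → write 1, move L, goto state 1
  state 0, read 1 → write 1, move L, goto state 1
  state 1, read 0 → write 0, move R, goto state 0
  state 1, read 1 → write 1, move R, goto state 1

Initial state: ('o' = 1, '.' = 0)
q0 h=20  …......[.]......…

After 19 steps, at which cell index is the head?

19

k=0  q0 h=20  …......[.]......…
k=1  q1 h=19  …......[.]o.....…
k=2  q0 h=20  …......[o]......…
k=3  q1 h=19  …......[.]o.....…
k=4  q0 h=20  …......[o]......…
k=5  q1 h=19  …......[.]o.....…
k=6  q0 h=20  …......[o]......…
k=7  q1 h=19  …......[.]o.....…
k=8  q0 h=20  …......[o]......…
k=9  q1 h=19  …......[.]o.....…
k=10  q0 h=20  …......[o]......…
k=11  q1 h=19  …......[.]o.....…
k=12  q0 h=20  …......[o]......…
k=13  q1 h=19  …......[.]o.....…
k=14  q0 h=20  …......[o]......…
k=15  q1 h=19  …......[.]o.....…
k=16  q0 h=20  …......[o]......…
k=17  q1 h=19  …......[.]o.....…
k=18  q0 h=20  …......[o]......…
k=19  q1 h=19  …......[.]o.....…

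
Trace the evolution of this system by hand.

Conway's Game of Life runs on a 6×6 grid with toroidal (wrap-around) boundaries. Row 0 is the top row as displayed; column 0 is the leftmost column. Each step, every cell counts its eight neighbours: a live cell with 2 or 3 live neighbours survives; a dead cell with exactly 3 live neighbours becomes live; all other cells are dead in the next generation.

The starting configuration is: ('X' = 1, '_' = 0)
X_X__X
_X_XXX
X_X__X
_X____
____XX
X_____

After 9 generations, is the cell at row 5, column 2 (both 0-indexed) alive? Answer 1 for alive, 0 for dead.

1

0) X_X__X
_X_XXX
X_X__X
_X____
____XX
X_____
1) __XX__
___X__
__XX_X
_X__X_
X____X
XX__X_
2) _XXXX_
______
__XX__
_XXXX_
____X_
XXXXX_
3) X___XX
_X__X_
_X__X_
_X__X_
X_____
X_____
4) XX__X_
_X_XX_
XXXXXX
XX___X
XX___X
XX____
5) ___XX_
______
______
___X__
__X___
__X___
6) ___X__
______
______
______
__XX__
__X___
7) ______
______
______
______
__XX__
__X___
8) ______
______
______
______
__XX__
__XX__
9) ______
______
______
______
__XX__
__XX__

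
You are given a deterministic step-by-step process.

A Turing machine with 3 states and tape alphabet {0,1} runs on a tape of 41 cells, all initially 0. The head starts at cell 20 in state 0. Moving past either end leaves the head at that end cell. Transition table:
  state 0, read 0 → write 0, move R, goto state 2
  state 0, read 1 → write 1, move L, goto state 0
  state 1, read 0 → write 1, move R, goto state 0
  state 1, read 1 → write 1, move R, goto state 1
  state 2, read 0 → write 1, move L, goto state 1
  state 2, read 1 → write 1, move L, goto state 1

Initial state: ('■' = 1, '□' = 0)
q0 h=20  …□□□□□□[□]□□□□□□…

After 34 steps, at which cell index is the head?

14

k=0  q0 h=20  …□□□□□□[□]□□□□□□…
k=1  q2 h=21  …□□□□□□[□]□□□□□□…
k=2  q1 h=20  …□□□□□□[□]■□□□□□…
k=3  q0 h=21  …□□□□□■[■]□□□□□□…
k=4  q0 h=20  …□□□□□□[■]■□□□□□…
k=5  q0 h=19  …□□□□□□[□]■■□□□□…
k=6  q2 h=20  …□□□□□□[■]■□□□□□…
k=7  q1 h=19  …□□□□□□[□]■■□□□□…
k=8  q0 h=20  …□□□□□■[■]■□□□□□…
k=9  q0 h=19  …□□□□□□[■]■■□□□□…
k=10  q0 h=18  …□□□□□□[□]■■■□□□…
k=11  q2 h=19  …□□□□□□[■]■■□□□□…
k=12  q1 h=18  …□□□□□□[□]■■■□□□…
k=13  q0 h=19  …□□□□□■[■]■■□□□□…
k=14  q0 h=18  …□□□□□□[■]■■■□□□…
k=15  q0 h=17  …□□□□□□[□]■■■■□□…
k=16  q2 h=18  …□□□□□□[■]■■■□□□…
k=17  q1 h=17  …□□□□□□[□]■■■■□□…
k=18  q0 h=18  …□□□□□■[■]■■■□□□…
k=19  q0 h=17  …□□□□□□[■]■■■■□□…
k=20  q0 h=16  …□□□□□□[□]■■■■■□…
k=21  q2 h=17  …□□□□□□[■]■■■■□□…
k=22  q1 h=16  …□□□□□□[□]■■■■■□…
k=23  q0 h=17  …□□□□□■[■]■■■■□□…
k=24  q0 h=16  …□□□□□□[■]■■■■■□…
k=25  q0 h=15  …□□□□□□[□]■■■■■■…
k=26  q2 h=16  …□□□□□□[■]■■■■■□…
k=27  q1 h=15  …□□□□□□[□]■■■■■■…
k=28  q0 h=16  …□□□□□■[■]■■■■■□…
k=29  q0 h=15  …□□□□□□[■]■■■■■■…
k=30  q0 h=14  …□□□□□□[□]■■■■■■…
k=31  q2 h=15  …□□□□□□[■]■■■■■■…
k=32  q1 h=14  …□□□□□□[□]■■■■■■…
k=33  q0 h=15  …□□□□□■[■]■■■■■■…
k=34  q0 h=14  …□□□□□□[■]■■■■■■…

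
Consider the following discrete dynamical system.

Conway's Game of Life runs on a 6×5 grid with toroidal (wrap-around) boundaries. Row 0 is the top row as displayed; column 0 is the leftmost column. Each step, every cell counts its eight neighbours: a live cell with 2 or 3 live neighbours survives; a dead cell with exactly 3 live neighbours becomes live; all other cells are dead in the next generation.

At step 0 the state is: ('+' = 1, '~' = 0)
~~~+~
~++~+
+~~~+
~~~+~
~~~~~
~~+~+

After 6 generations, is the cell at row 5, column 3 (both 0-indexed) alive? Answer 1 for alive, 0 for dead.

gen 0: ~~~+~
~++~+
+~~~+
~~~+~
~~~~~
~~+~+
gen 1: ++~~+
~++~+
+++~+
~~~~+
~~~+~
~~~+~
gen 2: ~+~~+
~~~~~
~~+~+
~++~+
~~~++
+~++~
gen 3: +++++
+~~+~
+++~~
~++~+
~~~~~
+++~~
gen 4: ~~~~~
~~~~~
~~~~~
~~++~
~~~+~
~~~~~
gen 5: ~~~~~
~~~~~
~~~~~
~~++~
~~++~
~~~~~
gen 6: ~~~~~
~~~~~
~~~~~
~~++~
~~++~
~~~~~

0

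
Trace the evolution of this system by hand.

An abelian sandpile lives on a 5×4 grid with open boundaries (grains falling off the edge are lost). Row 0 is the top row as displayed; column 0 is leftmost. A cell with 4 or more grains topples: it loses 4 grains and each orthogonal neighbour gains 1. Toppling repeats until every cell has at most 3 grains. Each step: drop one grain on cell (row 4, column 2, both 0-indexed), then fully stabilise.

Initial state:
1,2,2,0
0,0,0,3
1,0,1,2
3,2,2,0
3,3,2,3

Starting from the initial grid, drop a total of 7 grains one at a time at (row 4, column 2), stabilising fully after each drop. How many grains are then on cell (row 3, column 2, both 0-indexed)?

k=0  1,2,2,0
0,0,0,3
1,0,1,2
3,2,2,0
3,3,2,3
k=1  1,2,2,0
0,0,0,3
1,0,1,2
3,2,2,0
3,3,3,3
k=2  1,2,2,0
0,0,0,3
2,1,2,2
1,1,0,2
1,2,3,0
k=3  1,2,2,0
0,0,0,3
2,1,2,2
1,1,1,2
1,3,0,1
k=4  1,2,2,0
0,0,0,3
2,1,2,2
1,1,1,2
1,3,1,1
k=5  1,2,2,0
0,0,0,3
2,1,2,2
1,1,1,2
1,3,2,1
k=6  1,2,2,0
0,0,0,3
2,1,2,2
1,1,1,2
1,3,3,1
k=7  1,2,2,0
0,0,0,3
2,1,2,2
1,2,2,2
2,0,1,2

2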